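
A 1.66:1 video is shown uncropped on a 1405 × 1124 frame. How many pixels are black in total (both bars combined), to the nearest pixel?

1.66:1 is wider than 5:4, so it spans the full width.
Content height = 1405 / 1.660 ≈ 846.3855 px.
Black = 1124 − 846.3855 = 277.6145 px.
Bar area = 277.6145 × 1405 ≈ 390048 px.

390048 pixels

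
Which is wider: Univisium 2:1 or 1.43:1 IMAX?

Univisium 2:1 = 2 and 1.43; 2 > 1.43.

Univisium 2:1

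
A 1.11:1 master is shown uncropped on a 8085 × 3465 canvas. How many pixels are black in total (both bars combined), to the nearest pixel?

14687615 pixels

1.11:1 is narrower than 21×9, so it spans the full height.
The master is 3465 × 1.110 ≈ 3846.1500 px wide.
Black = 8085 − 3846.1500 = 4238.8500 px.
That's 4238.8500 × 3465 ≈ 14687615 black pixels.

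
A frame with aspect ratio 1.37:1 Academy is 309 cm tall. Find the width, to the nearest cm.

At 1.37:1 Academy, 309 × 1.370 ≈ 423.33.

423 cm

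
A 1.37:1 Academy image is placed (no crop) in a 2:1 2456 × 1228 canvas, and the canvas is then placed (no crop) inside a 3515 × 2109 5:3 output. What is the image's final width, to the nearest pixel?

2408 px

Inside the 2456×1228 canvas the image is height-limited at 1682.36 × 1228.00.
Second fit — the 2:1 canvas into 3515×2109 spans the width: 3515.00 × 1757.50 (×1.4312 from 2456×1228).
Applying the same ×1.4312: 1682.36 → 2407.78.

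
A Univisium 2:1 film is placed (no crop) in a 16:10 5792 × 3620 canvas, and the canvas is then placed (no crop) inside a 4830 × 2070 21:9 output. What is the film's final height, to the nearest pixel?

1656 px

First fit — Univisium 2:1 into 5792×3620 spans the width: 5792.00 × 2896.00.
The 16:10 canvas is height-limited in 4830×2070, giving 3312.00 × 2070.00; scale factor 0.5718.
Applying the same ×0.5718: 2896.00 → 1656.00.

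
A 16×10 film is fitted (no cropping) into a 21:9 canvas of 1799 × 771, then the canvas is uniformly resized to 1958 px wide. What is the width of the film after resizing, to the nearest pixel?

1343 px

Fitted into 1799×771, the film spans the height; its width is 771 × 16/10 ≈ 1233.60 px.
Scaling 1799 → 1958 is ×1.0884, so the width becomes 1233.60 × 1.0884 ≈ 1342.63 px.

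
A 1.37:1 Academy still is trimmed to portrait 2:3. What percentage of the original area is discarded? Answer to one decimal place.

51.3%

The height stays; only width is cut (since portrait 2:3 is narrower than 1.37:1 Academy).
Area ratio = (0.667)/(1.370) = 48.66%; the remaining 51.34% is cropped out.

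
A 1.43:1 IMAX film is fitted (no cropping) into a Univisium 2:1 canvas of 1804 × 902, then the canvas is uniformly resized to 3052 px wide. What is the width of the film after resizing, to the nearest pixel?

2182 px

In the 1804×902 frame the film fills the height: width = 902 × 1.430 ≈ 1289.86 px.
Resizing to 3052 px wide multiplies everything by 1.6918: 1289.86 → 2182.18 px.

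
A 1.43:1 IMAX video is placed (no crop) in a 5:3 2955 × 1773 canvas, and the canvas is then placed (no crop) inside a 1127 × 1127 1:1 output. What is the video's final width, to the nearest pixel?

Inside the 2955×1773 canvas the video is height-limited at 2535.39 × 1773.00.
Second fit — the 5:3 canvas into 1127×1127 spans the width: 1127.00 × 676.20 (×0.3814 from 2955×1773).
Applying the same ×0.3814: 2535.39 → 966.97.

967 px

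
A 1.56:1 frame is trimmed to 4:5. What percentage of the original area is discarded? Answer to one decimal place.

48.7%

Going from 1.56:1 to 4:5 means cutting width while keeping height.
Area ratio = (0.800)/(1.560) = 51.28%; the remaining 48.72% is cropped out.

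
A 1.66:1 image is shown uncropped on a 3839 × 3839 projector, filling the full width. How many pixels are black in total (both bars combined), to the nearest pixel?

5859655 pixels

Content height = 3839 / 1.660 ≈ 2312.6506 px.
Leftover height: 3839 − 2312.6506 = 1526.3494 px.
Bar area = 1526.3494 × 3839 ≈ 5859655 px.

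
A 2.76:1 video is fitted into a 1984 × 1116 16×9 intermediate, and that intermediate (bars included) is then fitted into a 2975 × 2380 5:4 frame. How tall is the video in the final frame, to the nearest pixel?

First fit — 2.76:1 into 1984×1116 spans the width: 1984.00 × 718.84.
The 16×9 canvas is width-limited in 2975×2380, giving 2975.00 × 1673.44; scale factor 1.4995.
Applying the same ×1.4995: 718.84 → 1077.90.

1078 px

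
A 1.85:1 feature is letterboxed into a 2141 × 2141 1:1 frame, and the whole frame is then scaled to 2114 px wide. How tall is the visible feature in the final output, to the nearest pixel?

1143 px

Fitted into 2141×2141, the feature spans the width; its height is 2141 / 1.850 ≈ 1157.30 px.
Scaling 2141 → 2114 is ×0.9874, so the height becomes 1157.30 × 0.9874 ≈ 1142.70 px.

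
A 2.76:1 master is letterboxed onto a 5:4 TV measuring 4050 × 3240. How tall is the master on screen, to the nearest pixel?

2.76:1 is wider than 5:4, so it spans the full width.
The master is 4050 / 2.760 ≈ 1467.39 px tall.

1467 px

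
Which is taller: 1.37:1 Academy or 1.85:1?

1.37:1 Academy

1.37 and 1.85; 1.85 > 1.37. The smaller width-to-height ratio is the taller frame.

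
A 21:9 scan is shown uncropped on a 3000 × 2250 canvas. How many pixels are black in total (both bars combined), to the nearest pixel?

2892857 pixels

21:9 is wider than 4:3, so it spans the full width.
The scan is 3000 × 9/21 ≈ 1285.7143 px tall.
Leftover height: 2250 − 1285.7143 = 964.2857 px.
That's 964.2857 × 3000 ≈ 2892857 black pixels.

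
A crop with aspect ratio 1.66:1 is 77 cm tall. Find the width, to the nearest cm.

At 1.66:1, 77 × 1.660 ≈ 127.82.

128 cm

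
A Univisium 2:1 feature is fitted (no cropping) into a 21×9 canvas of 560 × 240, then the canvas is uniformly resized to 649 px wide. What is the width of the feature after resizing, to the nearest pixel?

At 560×240 the feature is height-limited, so width = 240 × 2/1 ≈ 480.00 px.
Resizing to 649 px wide multiplies everything by 1.1589: 480.00 → 556.29 px.

556 px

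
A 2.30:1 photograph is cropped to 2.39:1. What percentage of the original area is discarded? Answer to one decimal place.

2.39:1 is wider than 2.30:1, so the crop keeps the full width and trims the height.
(2.300)/(2.390) ≈ 0.962 of the area survives, leaving 3.77% discarded.

3.8%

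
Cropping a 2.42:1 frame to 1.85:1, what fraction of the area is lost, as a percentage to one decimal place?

1.85:1 is narrower than 2.42:1, so the crop keeps the full height and trims the width.
Area ratio = (1.850)/(2.420) = 76.45%; the remaining 23.55% is cropped out.

23.6%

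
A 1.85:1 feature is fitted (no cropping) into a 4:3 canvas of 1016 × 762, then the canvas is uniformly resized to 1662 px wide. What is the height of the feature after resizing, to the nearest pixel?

898 px

At 1016×762 the feature is width-limited, so height = 1016 / 1.850 ≈ 549.19 px.
Scaling 1016 → 1662 is ×1.6358, so the height becomes 549.19 × 1.6358 ≈ 898.38 px.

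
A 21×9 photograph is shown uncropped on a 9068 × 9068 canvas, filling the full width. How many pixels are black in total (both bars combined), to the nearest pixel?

The photograph is 9068 × 9/21 ≈ 3886.2857 px tall.
Black = 9068 − 3886.2857 = 5181.7143 px.
That's 5181.7143 × 9068 ≈ 46987785 black pixels.

46987785 pixels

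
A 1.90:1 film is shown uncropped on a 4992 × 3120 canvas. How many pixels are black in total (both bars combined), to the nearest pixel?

2459217 pixels

Since 1.900 > 1.600, the film is width-limited.
That makes the image 2627.3684 px tall (4992 / 1.900).
Leftover height: 3120 − 2627.3684 = 492.6316 px.
Bar area = 492.6316 × 4992 ≈ 2459217 px.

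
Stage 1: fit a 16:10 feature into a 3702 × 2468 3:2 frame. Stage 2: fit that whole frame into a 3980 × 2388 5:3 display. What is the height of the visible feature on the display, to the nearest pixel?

2239 px

Inside the 3702×2468 canvas the feature is width-limited at 3702.00 × 2313.75.
Second fit — the 3:2 canvas into 3980×2388 spans the height: 3582.00 × 2388.00 (×0.9676 from 3702×2468).
So the feature's height is 2313.75 × 0.9676 ≈ 2238.75.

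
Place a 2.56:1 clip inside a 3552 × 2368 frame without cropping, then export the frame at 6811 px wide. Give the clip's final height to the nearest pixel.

2661 px

In the 3552×2368 frame the clip fills the width: height = 3552 / 2.560 ≈ 1387.50 px.
Scaling 3552 → 6811 is ×1.9175, so the height becomes 1387.50 × 1.9175 ≈ 2660.55 px.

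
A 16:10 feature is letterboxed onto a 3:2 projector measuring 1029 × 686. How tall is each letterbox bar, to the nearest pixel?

21 px

Since 1.600 > 1.500, the feature is width-limited.
The feature is 1029 × 10/16 ≈ 643.12 px tall.
Leftover height: 686 − 643.12 = 42.88 px → 21.44 each side.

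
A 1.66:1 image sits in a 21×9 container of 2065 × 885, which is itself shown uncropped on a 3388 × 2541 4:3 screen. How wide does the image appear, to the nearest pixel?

2410 px

Inside the 2065×885 canvas the image is height-limited at 1469.10 × 885.00.
Second fit — the 21×9 canvas into 3388×2541 spans the width: 3388.00 × 1452.00 (×1.6407 from 2065×885).
Applying the same ×1.6407: 1469.10 → 2410.32.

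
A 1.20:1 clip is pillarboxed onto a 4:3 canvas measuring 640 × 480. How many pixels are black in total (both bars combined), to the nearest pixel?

30720 pixels

1.20:1 is narrower than 4:3, so it spans the full height.
Content width = 480 × 1.200 ≈ 576.0000 px.
640 − 576.0000 = 64.0000 px of bars.
That's 64.0000 × 480 ≈ 30720 black pixels.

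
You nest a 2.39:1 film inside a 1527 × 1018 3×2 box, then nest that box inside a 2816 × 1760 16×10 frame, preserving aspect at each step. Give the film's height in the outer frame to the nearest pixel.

1105 px

2.39:1 in 1527×1018: fills the width, so the film is 1527.00 × 638.91.
The 3×2 canvas is height-limited in 2816×1760, giving 2640.00 × 1760.00; scale factor 1.7289.
So the film's height is 638.91 × 1.7289 ≈ 1104.60.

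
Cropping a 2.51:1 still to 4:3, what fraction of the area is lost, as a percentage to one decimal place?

46.9%

4:3 is narrower than 2.51:1, so the crop keeps the full height and trims the width.
Fraction kept = (1.333)/(2.510) ≈ 53.12%, so 46.88% is lost.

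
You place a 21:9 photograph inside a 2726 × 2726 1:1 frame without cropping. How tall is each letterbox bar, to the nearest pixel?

779 px

Since 2.333 > 1.000, the photograph is width-limited.
That makes the image 1168.29 px tall (2726 × 9/21).
2726 − 1168.29 = 1557.71 px of bars (778.86 each).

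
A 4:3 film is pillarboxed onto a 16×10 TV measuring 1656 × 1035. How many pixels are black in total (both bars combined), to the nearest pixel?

Since 1.333 < 1.600, the film is height-limited.
The film is 1035 × 4/3 ≈ 1380.0000 px wide.
Black = 1656 − 1380.0000 = 276.0000 px.
That's 276.0000 × 1035 ≈ 285660 black pixels.

285660 pixels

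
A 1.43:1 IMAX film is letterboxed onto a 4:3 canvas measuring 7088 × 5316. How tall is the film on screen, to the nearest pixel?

1.43:1 IMAX (1.430) > 4:3 (1.333), so the film fills the width.
That makes the image 4956.64 px tall (7088 / 1.430).

4957 px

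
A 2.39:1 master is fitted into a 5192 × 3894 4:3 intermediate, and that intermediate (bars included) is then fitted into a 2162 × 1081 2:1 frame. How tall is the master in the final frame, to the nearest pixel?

603 px

First fit — 2.39:1 into 5192×3894 spans the width: 5192.00 × 2172.38.
Second fit — the 4:3 canvas into 2162×1081 spans the height: 1441.33 × 1081.00 (×0.2776 from 5192×3894).
Applying the same ×0.2776: 2172.38 → 603.07.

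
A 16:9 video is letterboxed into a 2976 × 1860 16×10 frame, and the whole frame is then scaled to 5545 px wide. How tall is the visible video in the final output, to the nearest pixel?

Fitted into 2976×1860, the video spans the width; its height is 2976 × 9/16 ≈ 1674.00 px.
The frame scales by 5545/2976 = 1.8632; 1674.00 × 1.8632 ≈ 3119.06 px.

3119 px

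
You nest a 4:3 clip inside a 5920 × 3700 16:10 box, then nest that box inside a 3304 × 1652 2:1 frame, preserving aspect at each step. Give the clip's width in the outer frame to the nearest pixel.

2203 px

4:3 in 5920×3700: fills the height, so the clip is 4933.33 × 3700.00.
16:10 in 3304×1652: fills the height, so the intermediate becomes 2643.20 × 1652.00 — a scale of ×0.4465.
Applying the same ×0.4465: 4933.33 → 2202.67.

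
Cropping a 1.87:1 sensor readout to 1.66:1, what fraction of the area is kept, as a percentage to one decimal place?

88.8%

The height stays; only width is cut (since 1.66:1 is narrower than 1.87:1).
(1.660)/(1.870) ≈ 0.888 of the area survives.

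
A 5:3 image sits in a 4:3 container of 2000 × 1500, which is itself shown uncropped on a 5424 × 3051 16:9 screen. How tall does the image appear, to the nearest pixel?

2441 px

Inside the 2000×1500 canvas the image is width-limited at 2000.00 × 1200.00.
4:3 in 5424×3051: fills the height, so the intermediate becomes 4068.00 × 3051.00 — a scale of ×2.0340.
The image scales with it: height 1200.00 × 2.0340 ≈ 2440.80.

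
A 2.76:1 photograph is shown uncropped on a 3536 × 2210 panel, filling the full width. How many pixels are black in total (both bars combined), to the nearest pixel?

3284380 pixels

That makes the image 1281.1594 px tall (3536 / 2.760).
Leftover height: 2210 − 1281.1594 = 928.8406 px.
That's 928.8406 × 3536 ≈ 3284380 black pixels.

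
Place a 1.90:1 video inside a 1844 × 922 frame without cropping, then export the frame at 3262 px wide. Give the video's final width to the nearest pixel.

Fitted into 1844×922, the video spans the height; its width is 922 × 1.900 ≈ 1751.80 px.
Resizing to 3262 px wide multiplies everything by 1.7690: 1751.80 → 3098.90 px.

3099 px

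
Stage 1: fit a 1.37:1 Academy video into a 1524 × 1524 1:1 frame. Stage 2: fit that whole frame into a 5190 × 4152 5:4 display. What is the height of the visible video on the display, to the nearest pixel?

1.37:1 Academy in 1524×1524: fills the width, so the video is 1524.00 × 1112.41.
1:1 in 5190×4152: fills the height, so the intermediate becomes 4152.00 × 4152.00 — a scale of ×2.7244.
The video scales with it: height 1112.41 × 2.7244 ≈ 3030.66.

3031 px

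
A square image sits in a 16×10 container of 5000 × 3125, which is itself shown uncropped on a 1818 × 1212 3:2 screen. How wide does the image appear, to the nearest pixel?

1136 px

First fit — square into 5000×3125 spans the height: 3125.00 × 3125.00.
The 16×10 canvas is width-limited in 1818×1212, giving 1818.00 × 1136.25; scale factor 0.3636.
The image scales with it: width 3125.00 × 0.3636 ≈ 1136.25.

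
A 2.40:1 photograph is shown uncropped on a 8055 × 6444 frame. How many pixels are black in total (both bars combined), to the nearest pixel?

24871826 pixels

2.40:1 is wider than 5:4, so it spans the full width.
Content height = 8055 / 2.400 ≈ 3356.2500 px.
Leftover height: 6444 − 3356.2500 = 3087.7500 px.
Bar area = 3087.7500 × 8055 ≈ 24871826 px.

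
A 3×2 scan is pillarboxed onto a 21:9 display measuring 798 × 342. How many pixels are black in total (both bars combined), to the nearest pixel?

97470 pixels

3×2 is narrower than 21:9, so it spans the full height.
The scan is 342 × 3/2 ≈ 513.0000 px wide.
Leftover width: 798 − 513.0000 = 285.0000 px.
Bar area = 285.0000 × 342 ≈ 97470 px.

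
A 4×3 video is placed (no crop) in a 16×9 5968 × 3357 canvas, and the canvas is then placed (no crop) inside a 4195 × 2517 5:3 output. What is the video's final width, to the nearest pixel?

Inside the 5968×3357 canvas the video is height-limited at 4476.00 × 3357.00.
Second fit — the 16×9 canvas into 4195×2517 spans the width: 4195.00 × 2359.69 (×0.7029 from 5968×3357).
Applying the same ×0.7029: 4476.00 → 3146.25.

3146 px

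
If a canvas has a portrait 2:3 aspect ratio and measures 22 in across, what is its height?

33 in

Height = 22·3/2 = 33.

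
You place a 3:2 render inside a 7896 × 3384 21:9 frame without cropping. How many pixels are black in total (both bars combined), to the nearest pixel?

9542880 pixels

3:2 is narrower than 21:9, so it spans the full height.
The render is 3384 × 3/2 ≈ 5076.0000 px wide.
7896 − 5076.0000 = 2820.0000 px of bars.
Bar area = 2820.0000 × 3384 ≈ 9542880 px.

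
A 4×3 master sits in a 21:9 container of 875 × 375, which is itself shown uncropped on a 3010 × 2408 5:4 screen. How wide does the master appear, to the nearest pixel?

First fit — 4×3 into 875×375 spans the height: 500.00 × 375.00.
21:9 in 3010×2408: fills the width, so the intermediate becomes 3010.00 × 1290.00 — a scale of ×3.4400.
So the master's width is 500.00 × 3.4400 ≈ 1720.00.

1720 px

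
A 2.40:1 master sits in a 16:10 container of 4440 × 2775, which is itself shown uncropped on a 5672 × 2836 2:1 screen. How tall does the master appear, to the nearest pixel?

First fit — 2.40:1 into 4440×2775 spans the width: 4440.00 × 1850.00.
The 16:10 canvas is height-limited in 5672×2836, giving 4537.60 × 2836.00; scale factor 1.0220.
Applying the same ×1.0220: 1850.00 → 1890.67.

1891 px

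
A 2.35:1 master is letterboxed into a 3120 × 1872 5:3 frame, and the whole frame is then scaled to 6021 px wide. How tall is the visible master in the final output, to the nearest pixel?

At 3120×1872 the master is width-limited, so height = 3120 / 2.350 ≈ 1327.66 px.
The frame scales by 6021/3120 = 1.9298; 1327.66 × 1.9298 ≈ 2562.13 px.

2562 px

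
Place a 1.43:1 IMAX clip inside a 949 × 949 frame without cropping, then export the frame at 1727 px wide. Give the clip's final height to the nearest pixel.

1208 px

In the 949×949 frame the clip fills the width: height = 949 / 1.430 ≈ 663.64 px.
The frame scales by 1727/949 = 1.8198; 663.64 × 1.8198 ≈ 1207.69 px.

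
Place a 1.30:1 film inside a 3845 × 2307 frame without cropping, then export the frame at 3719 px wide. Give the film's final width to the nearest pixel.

2901 px

In the 3845×2307 frame the film fills the height: width = 2307 × 1.300 ≈ 2999.10 px.
Resizing to 3719 px wide multiplies everything by 0.9672: 2999.10 → 2900.82 px.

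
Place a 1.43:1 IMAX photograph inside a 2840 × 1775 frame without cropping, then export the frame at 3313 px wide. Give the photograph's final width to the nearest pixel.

At 2840×1775 the photograph is height-limited, so width = 1775 × 1.430 ≈ 2538.25 px.
The frame scales by 3313/2840 = 1.1665; 2538.25 × 1.1665 ≈ 2960.99 px.

2961 px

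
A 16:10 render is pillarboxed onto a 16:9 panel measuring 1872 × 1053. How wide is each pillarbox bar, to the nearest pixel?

94 px

16:10 is narrower than 16:9, so it spans the full height.
That makes the image 1684.80 px wide (1053 × 16/10).
Black = 1872 − 1684.80 = 187.20 px, or 93.60 per bar.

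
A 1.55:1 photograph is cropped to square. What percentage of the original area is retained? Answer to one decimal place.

The height stays; only width is cut (since square is narrower than 1.55:1).
Fraction kept = (1.000)/(1.550) ≈ 64.52%.

64.5%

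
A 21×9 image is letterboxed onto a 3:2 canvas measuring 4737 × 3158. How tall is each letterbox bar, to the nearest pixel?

564 px

21×9 is wider than 3:2, so it spans the full width.
Content height = 4737 × 9/21 ≈ 2030.14 px.
3158 − 2030.14 = 1127.86 px of bars (563.93 each).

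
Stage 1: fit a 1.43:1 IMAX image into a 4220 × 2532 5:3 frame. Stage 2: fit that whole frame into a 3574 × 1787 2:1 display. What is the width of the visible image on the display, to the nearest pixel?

First fit — 1.43:1 IMAX into 4220×2532 spans the height: 3620.76 × 2532.00.
The 5:3 canvas is height-limited in 3574×1787, giving 2978.33 × 1787.00; scale factor 0.7058.
The image scales with it: width 3620.76 × 0.7058 ≈ 2555.41.

2555 px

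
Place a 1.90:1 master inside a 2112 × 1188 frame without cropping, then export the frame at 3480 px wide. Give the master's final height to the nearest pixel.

1832 px

In the 2112×1188 frame the master fills the width: height = 2112 / 1.900 ≈ 1111.58 px.
Resizing to 3480 px wide multiplies everything by 1.6477: 1111.58 → 1831.58 px.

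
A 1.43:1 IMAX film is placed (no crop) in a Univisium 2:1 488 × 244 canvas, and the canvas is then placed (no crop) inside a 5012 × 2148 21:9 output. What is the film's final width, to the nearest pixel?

Inside the 488×244 canvas the film is height-limited at 348.92 × 244.00.
Univisium 2:1 in 5012×2148: fills the height, so the intermediate becomes 4296.00 × 2148.00 — a scale of ×8.8033.
So the film's width is 348.92 × 8.8033 ≈ 3071.64.

3072 px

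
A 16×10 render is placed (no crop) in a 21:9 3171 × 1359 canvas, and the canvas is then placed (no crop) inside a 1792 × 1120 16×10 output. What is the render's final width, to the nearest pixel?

1229 px

Inside the 3171×1359 canvas the render is height-limited at 2174.40 × 1359.00.
Second fit — the 21:9 canvas into 1792×1120 spans the width: 1792.00 × 768.00 (×0.5651 from 3171×1359).
The render scales with it: width 2174.40 × 0.5651 ≈ 1228.80.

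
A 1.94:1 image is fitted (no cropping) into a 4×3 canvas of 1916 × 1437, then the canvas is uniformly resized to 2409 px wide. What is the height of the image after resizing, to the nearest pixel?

1242 px

In the 1916×1437 frame the image fills the width: height = 1916 / 1.940 ≈ 987.63 px.
Scaling 1916 → 2409 is ×1.2573, so the height becomes 987.63 × 1.2573 ≈ 1241.75 px.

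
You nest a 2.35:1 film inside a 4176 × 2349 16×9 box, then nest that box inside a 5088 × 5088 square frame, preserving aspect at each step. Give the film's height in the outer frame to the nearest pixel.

2165 px

2.35:1 in 4176×2349: fills the width, so the film is 4176.00 × 1777.02.
Second fit — the 16×9 canvas into 5088×5088 spans the width: 5088.00 × 2862.00 (×1.2184 from 4176×2349).
So the film's height is 1777.02 × 1.2184 ≈ 2165.11.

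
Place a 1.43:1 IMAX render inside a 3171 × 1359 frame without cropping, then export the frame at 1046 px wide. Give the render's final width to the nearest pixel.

In the 3171×1359 frame the render fills the height: width = 1359 × 1.430 ≈ 1943.37 px.
Resizing to 1046 px wide multiplies everything by 0.3299: 1943.37 → 641.05 px.

641 px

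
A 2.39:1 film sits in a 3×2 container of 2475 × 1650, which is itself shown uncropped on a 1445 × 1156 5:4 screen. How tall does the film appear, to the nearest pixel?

605 px

2.39:1 in 2475×1650: fills the width, so the film is 2475.00 × 1035.56.
Second fit — the 3×2 canvas into 1445×1156 spans the width: 1445.00 × 963.33 (×0.5838 from 2475×1650).
Applying the same ×0.5838: 1035.56 → 604.60.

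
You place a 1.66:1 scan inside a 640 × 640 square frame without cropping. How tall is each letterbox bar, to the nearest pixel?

1.66:1 is wider than square, so it spans the full width.
That makes the image 385.54 px tall (640 / 1.660).
Leftover height: 640 − 385.54 = 254.46 px → 127.23 each side.

127 px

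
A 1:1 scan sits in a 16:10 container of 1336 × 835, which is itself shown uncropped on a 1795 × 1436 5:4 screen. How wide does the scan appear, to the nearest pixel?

1122 px

First fit — 1:1 into 1336×835 spans the height: 835.00 × 835.00.
Second fit — the 16:10 canvas into 1795×1436 spans the width: 1795.00 × 1121.88 (×1.3436 from 1336×835).
Applying the same ×1.3436: 835.00 → 1121.88.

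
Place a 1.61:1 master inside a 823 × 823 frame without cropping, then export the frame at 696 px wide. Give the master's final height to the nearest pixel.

Fitted into 823×823, the master spans the width; its height is 823 / 1.610 ≈ 511.18 px.
Scaling 823 → 696 is ×0.8457, so the height becomes 511.18 × 0.8457 ≈ 432.30 px.

432 px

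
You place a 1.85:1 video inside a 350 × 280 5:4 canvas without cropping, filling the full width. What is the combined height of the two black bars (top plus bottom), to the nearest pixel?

91 px

That makes the image 189.19 px tall (350 / 1.850).
280 − 189.19 = 90.81 px of bars.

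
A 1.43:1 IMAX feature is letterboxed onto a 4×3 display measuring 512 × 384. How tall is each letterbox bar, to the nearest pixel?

1.43:1 IMAX is wider than 4×3, so it spans the full width.
That makes the image 358.04 px tall (512 / 1.430).
384 − 358.04 = 25.96 px of bars (12.98 each).

13 px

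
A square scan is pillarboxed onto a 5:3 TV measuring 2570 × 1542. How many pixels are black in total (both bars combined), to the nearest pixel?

1585176 pixels

Since 1.000 < 1.667, the scan is height-limited.
Content width = 1542 × 1/1 ≈ 1542.0000 px.
2570 − 1542.0000 = 1028.0000 px of bars.
That's 1028.0000 × 1542 ≈ 1585176 black pixels.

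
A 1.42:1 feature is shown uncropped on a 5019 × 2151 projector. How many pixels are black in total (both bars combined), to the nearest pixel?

4225812 pixels

Since 1.420 < 2.333, the feature is height-limited.
The feature is 2151 × 1.420 ≈ 3054.4200 px wide.
Black = 5019 − 3054.4200 = 1964.5800 px.
Bar area = 1964.5800 × 2151 ≈ 4225812 px.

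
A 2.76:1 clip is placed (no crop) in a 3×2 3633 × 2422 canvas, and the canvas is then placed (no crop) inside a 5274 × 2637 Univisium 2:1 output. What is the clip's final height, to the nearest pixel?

Inside the 3633×2422 canvas the clip is width-limited at 3633.00 × 1316.30.
3×2 in 5274×2637: fills the height, so the intermediate becomes 3955.50 × 2637.00 — a scale of ×1.0888.
So the clip's height is 1316.30 × 1.0888 ≈ 1433.15.

1433 px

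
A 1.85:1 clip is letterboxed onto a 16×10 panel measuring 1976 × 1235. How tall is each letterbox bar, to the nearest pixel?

83 px

1.85:1 is wider than 16×10, so it spans the full width.
Content height = 1976 / 1.850 ≈ 1068.11 px.
1235 − 1068.11 = 166.89 px of bars (83.45 each).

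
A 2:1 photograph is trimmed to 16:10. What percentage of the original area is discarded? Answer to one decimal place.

16:10 is narrower than 2:1, so the crop keeps the full height and trims the width.
Fraction kept = (1.600)/(2.000) ≈ 80.00%, so 20.00% is lost.

20.0%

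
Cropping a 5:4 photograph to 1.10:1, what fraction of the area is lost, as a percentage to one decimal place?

12.0%

Going from 5:4 to 1.10:1 means cutting width while keeping height.
(1.100)/(1.250) ≈ 0.880 of the area survives, leaving 12.00% discarded.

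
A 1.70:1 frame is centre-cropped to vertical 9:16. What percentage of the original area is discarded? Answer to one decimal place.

Going from 1.70:1 to vertical 9:16 means cutting width while keeping height.
(0.562)/(1.700) ≈ 0.331 of the area survives, leaving 66.91% discarded.

66.9%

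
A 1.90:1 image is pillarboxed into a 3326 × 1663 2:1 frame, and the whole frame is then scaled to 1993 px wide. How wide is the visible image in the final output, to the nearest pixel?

1893 px

Fitted into 3326×1663, the image spans the height; its width is 1663 × 1.900 ≈ 3159.70 px.
Scaling 3326 → 1993 is ×0.5992, so the width becomes 3159.70 × 0.5992 ≈ 1893.35 px.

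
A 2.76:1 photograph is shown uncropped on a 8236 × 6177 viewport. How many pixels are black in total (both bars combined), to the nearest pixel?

26297071 pixels

Since 2.760 > 1.333, the photograph is width-limited.
Content height = 8236 / 2.760 ≈ 2984.0580 px.
Black = 6177 − 2984.0580 = 3192.9420 px.
Across the 8236-px span: 3192.9420 × 8236 ≈ 26297071 px.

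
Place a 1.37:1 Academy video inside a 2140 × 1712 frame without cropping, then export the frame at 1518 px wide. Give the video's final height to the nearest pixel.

1108 px

Fitted into 2140×1712, the video spans the width; its height is 2140 / 1.370 ≈ 1562.04 px.
Resizing to 1518 px wide multiplies everything by 0.7093: 1562.04 → 1108.03 px.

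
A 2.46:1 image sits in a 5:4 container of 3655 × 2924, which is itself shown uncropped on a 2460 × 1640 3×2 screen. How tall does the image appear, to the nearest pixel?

2.46:1 in 3655×2924: fills the width, so the image is 3655.00 × 1485.77.
The 5:4 canvas is height-limited in 2460×1640, giving 2050.00 × 1640.00; scale factor 0.5609.
So the image's height is 1485.77 × 0.5609 ≈ 833.33.

833 px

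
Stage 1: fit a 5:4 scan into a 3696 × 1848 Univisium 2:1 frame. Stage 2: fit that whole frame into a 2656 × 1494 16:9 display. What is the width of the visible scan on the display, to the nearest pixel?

1660 px

5:4 in 3696×1848: fills the height, so the scan is 2310.00 × 1848.00.
The Univisium 2:1 canvas is width-limited in 2656×1494, giving 2656.00 × 1328.00; scale factor 0.7186.
Applying the same ×0.7186: 2310.00 → 1660.00.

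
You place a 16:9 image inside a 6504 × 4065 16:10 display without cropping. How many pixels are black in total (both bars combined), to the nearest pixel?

2643876 pixels

16:9 (1.778) > 16:10 (1.600), so the image fills the width.
That makes the image 3658.5000 px tall (6504 × 9/16).
Black = 4065 − 3658.5000 = 406.5000 px.
That's 406.5000 × 6504 ≈ 2643876 black pixels.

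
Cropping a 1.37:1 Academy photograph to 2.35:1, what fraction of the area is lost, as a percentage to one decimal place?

Going from 1.37:1 Academy to 2.35:1 means cutting height while keeping width.
Area ratio = (1.370)/(2.350) = 58.30%; the remaining 41.70% is cropped out.

41.7%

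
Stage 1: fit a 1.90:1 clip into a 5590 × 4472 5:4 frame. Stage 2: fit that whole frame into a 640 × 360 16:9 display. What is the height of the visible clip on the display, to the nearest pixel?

1.90:1 in 5590×4472: fills the width, so the clip is 5590.00 × 2942.11.
5:4 in 640×360: fills the height, so the intermediate becomes 450.00 × 360.00 — a scale of ×0.0805.
The clip scales with it: height 2942.11 × 0.0805 ≈ 236.84.

237 px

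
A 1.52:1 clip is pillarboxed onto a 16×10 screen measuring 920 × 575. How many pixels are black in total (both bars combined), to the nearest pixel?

1.52:1 (1.520) < 16×10 (1.600), so the clip fills the height.
Content width = 575 × 1.520 ≈ 874.0000 px.
920 − 874.0000 = 46.0000 px of bars.
Across the 575-px span: 46.0000 × 575 ≈ 26450 px.

26450 pixels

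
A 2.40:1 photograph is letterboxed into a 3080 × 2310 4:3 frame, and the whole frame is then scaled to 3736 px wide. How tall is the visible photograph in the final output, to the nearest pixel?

1557 px

In the 3080×2310 frame the photograph fills the width: height = 3080 / 2.400 ≈ 1283.33 px.
Resizing to 3736 px wide multiplies everything by 1.2130: 1283.33 → 1556.67 px.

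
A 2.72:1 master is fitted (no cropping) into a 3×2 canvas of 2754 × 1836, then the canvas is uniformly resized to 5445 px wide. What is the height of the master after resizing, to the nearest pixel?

2002 px

At 2754×1836 the master is width-limited, so height = 2754 / 2.720 ≈ 1012.50 px.
Scaling 2754 → 5445 is ×1.9771, so the height becomes 1012.50 × 1.9771 ≈ 2001.84 px.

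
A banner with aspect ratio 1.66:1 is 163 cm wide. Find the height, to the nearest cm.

At 1.66:1, 163 / 1.660 ≈ 98.19.

98 cm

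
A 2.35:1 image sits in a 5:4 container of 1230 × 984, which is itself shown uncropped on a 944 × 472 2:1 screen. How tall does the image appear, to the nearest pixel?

Inside the 1230×984 canvas the image is width-limited at 1230.00 × 523.40.
Second fit — the 5:4 canvas into 944×472 spans the height: 590.00 × 472.00 (×0.4797 from 1230×984).
So the image's height is 523.40 × 0.4797 ≈ 251.06.

251 px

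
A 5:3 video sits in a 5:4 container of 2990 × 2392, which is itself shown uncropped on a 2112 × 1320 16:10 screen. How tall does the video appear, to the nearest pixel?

5:3 in 2990×2392: fills the width, so the video is 2990.00 × 1794.00.
The 5:4 canvas is height-limited in 2112×1320, giving 1650.00 × 1320.00; scale factor 0.5518.
The video scales with it: height 1794.00 × 0.5518 ≈ 990.00.

990 px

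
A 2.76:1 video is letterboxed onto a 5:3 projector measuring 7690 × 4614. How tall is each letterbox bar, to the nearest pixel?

2.76:1 (2.760) > 5:3 (1.667), so the video fills the width.
The video is 7690 / 2.760 ≈ 2786.23 px tall.
4614 − 2786.23 = 1827.77 px of bars (913.88 each).

914 px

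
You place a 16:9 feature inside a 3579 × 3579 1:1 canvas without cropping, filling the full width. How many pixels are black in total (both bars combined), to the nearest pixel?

Content height = 3579 × 9/16 ≈ 2013.1875 px.
3579 − 2013.1875 = 1565.8125 px of bars.
Bar area = 1565.8125 × 3579 ≈ 5604043 px.

5604043 pixels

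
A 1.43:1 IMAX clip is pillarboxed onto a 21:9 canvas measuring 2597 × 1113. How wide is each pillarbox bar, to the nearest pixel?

Since 1.430 < 2.333, the clip is height-limited.
The clip is 1113 × 1.430 ≈ 1591.59 px wide.
Black = 2597 − 1591.59 = 1005.41 px, or 502.70 per bar.

503 px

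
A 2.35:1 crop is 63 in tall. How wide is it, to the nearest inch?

At 2.35:1, 63 × 2.350 ≈ 148.05.

148 in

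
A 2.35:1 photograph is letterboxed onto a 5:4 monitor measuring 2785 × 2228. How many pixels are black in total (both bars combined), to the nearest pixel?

2.35:1 is wider than 5:4, so it spans the full width.
Content height = 2785 / 2.350 ≈ 1185.1064 px.
2228 − 1185.1064 = 1042.8936 px of bars.
Across the 2785-px span: 1042.8936 × 2785 ≈ 2904459 px.

2904459 pixels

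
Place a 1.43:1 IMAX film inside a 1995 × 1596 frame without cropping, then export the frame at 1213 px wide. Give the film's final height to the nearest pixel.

848 px

Fitted into 1995×1596, the film spans the width; its height is 1995 / 1.430 ≈ 1395.10 px.
The frame scales by 1213/1995 = 0.6080; 1395.10 × 0.6080 ≈ 848.25 px.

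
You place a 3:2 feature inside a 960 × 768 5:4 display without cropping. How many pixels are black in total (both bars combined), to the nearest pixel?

3:2 (1.500) > 5:4 (1.250), so the feature fills the width.
The feature is 960 × 2/3 ≈ 640.0000 px tall.
Black = 768 − 640.0000 = 128.0000 px.
Bar area = 128.0000 × 960 ≈ 122880 px.

122880 pixels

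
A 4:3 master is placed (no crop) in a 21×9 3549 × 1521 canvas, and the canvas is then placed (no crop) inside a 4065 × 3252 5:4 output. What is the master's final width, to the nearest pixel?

First fit — 4:3 into 3549×1521 spans the height: 2028.00 × 1521.00.
21×9 in 4065×3252: fills the width, so the intermediate becomes 4065.00 × 1742.14 — a scale of ×1.1454.
Applying the same ×1.1454: 2028.00 → 2322.86.

2323 px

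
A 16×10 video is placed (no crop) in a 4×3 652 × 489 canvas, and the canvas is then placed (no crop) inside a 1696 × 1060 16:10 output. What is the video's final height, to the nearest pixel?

883 px

16×10 in 652×489: fills the width, so the video is 652.00 × 407.50.
Second fit — the 4×3 canvas into 1696×1060 spans the height: 1413.33 × 1060.00 (×2.1677 from 652×489).
The video scales with it: height 407.50 × 2.1677 ≈ 883.33.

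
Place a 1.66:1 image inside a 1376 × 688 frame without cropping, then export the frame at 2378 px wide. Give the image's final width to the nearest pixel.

At 1376×688 the image is height-limited, so width = 688 × 1.660 ≈ 1142.08 px.
The frame scales by 2378/1376 = 1.7282; 1142.08 × 1.7282 ≈ 1973.74 px.

1974 px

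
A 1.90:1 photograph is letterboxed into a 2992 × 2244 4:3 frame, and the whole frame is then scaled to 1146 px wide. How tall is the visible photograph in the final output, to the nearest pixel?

603 px

In the 2992×2244 frame the photograph fills the width: height = 2992 / 1.900 ≈ 1574.74 px.
The frame scales by 1146/2992 = 0.3830; 1574.74 × 0.3830 ≈ 603.16 px.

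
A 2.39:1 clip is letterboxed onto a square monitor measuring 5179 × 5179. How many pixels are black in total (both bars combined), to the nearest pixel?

Since 2.390 > 1.000, the clip is width-limited.
Content height = 5179 / 2.390 ≈ 2166.9456 px.
5179 − 2166.9456 = 3012.0544 px of bars.
Bar area = 3012.0544 × 5179 ≈ 15599430 px.

15599430 pixels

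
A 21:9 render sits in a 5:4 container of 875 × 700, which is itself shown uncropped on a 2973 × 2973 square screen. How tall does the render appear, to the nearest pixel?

1274 px

First fit — 21:9 into 875×700 spans the width: 875.00 × 375.00.
Second fit — the 5:4 canvas into 2973×2973 spans the width: 2973.00 × 2378.40 (×3.3977 from 875×700).
So the render's height is 375.00 × 3.3977 ≈ 1274.14.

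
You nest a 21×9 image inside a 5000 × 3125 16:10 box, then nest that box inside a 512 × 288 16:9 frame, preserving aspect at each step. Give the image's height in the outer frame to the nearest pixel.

197 px

21×9 in 5000×3125: fills the width, so the image is 5000.00 × 2142.86.
16:10 in 512×288: fills the height, so the intermediate becomes 460.80 × 288.00 — a scale of ×0.0922.
So the image's height is 2142.86 × 0.0922 ≈ 197.49.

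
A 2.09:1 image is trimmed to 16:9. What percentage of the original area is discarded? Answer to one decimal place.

14.9%

The height stays; only width is cut (since 16:9 is narrower than 2.09:1).
Area ratio = (1.778)/(2.090) = 85.06%; the remaining 14.94% is cropped out.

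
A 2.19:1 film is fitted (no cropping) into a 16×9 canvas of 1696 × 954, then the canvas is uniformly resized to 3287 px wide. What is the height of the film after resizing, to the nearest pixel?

Fitted into 1696×954, the film spans the width; its height is 1696 / 2.190 ≈ 774.43 px.
Resizing to 3287 px wide multiplies everything by 1.9381: 774.43 → 1500.91 px.

1501 px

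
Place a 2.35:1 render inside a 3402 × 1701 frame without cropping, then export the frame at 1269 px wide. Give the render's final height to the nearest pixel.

540 px

In the 3402×1701 frame the render fills the width: height = 3402 / 2.350 ≈ 1447.66 px.
Scaling 3402 → 1269 is ×0.3730, so the height becomes 1447.66 × 0.3730 ≈ 540.00 px.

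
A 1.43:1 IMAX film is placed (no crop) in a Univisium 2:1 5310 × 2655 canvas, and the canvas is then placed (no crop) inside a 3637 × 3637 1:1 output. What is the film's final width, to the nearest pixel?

Inside the 5310×2655 canvas the film is height-limited at 3796.65 × 2655.00.
The Univisium 2:1 canvas is width-limited in 3637×3637, giving 3637.00 × 1818.50; scale factor 0.6849.
So the film's width is 3796.65 × 0.6849 ≈ 2600.45.

2600 px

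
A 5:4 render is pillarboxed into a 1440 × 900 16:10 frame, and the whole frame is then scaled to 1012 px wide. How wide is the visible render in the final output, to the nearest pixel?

In the 1440×900 frame the render fills the height: width = 900 × 5/4 ≈ 1125.00 px.
Resizing to 1012 px wide multiplies everything by 0.7028: 1125.00 → 790.62 px.

791 px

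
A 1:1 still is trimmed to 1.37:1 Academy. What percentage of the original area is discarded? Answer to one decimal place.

27.0%

The width stays; only height is cut (since 1.37:1 Academy is wider than 1:1).
(1.000)/(1.370) ≈ 0.730 of the area survives, leaving 27.01% discarded.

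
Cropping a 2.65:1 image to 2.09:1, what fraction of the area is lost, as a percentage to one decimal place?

21.1%

2.09:1 is narrower than 2.65:1, so the crop keeps the full height and trims the width.
Fraction kept = (2.090)/(2.650) ≈ 78.87%, so 21.13% is lost.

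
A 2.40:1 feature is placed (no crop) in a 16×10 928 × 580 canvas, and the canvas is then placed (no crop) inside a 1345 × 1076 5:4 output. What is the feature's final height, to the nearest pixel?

560 px

2.40:1 in 928×580: fills the width, so the feature is 928.00 × 386.67.
16×10 in 1345×1076: fills the width, so the intermediate becomes 1345.00 × 840.62 — a scale of ×1.4494.
The feature scales with it: height 386.67 × 1.4494 ≈ 560.42.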